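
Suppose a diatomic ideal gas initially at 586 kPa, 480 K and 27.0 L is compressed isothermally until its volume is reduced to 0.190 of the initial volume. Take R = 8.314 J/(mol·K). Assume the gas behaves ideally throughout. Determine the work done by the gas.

-26300 J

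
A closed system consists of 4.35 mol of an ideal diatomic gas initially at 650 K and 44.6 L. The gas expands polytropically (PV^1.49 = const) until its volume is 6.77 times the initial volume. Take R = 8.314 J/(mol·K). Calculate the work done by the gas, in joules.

P₁ = nRT₁/V₁ = 4.35×8.314×650/44.6 = 527 kPa.
Polytropic n=1.49: T₂ = T₁(V₁/V₂)^(n−1) = 650×(0.148)^0.49 = 255 K; P₂ = P₁(V₁/V₂)^n = 30.5 kPa.
W = (P₁V₁−P₂V₂)/(n−1) = (527×44.6−30.5×302)/0.49 = 29200 J.

29200 J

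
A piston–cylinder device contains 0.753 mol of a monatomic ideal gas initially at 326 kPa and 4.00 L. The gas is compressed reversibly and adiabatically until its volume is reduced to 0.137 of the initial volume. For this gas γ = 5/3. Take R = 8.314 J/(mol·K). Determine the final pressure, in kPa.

8950 kPa

T₁ = P₁V₁/(nR) = 326×4.00/(0.753×8.314) = 208 K.
Adiabatic: TV^(γ−1) = const ⇒ T₂ = 208×(7.30)^0.667 = 784 K; PV^γ = const ⇒ P₂ = 8950 kPa.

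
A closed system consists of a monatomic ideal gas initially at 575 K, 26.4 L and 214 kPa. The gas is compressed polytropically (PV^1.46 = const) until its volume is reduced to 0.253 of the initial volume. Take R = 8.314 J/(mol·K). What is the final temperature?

1080 K

Polytropic n=1.46: T₂ = T₁(V₁/V₂)^(n−1) = 575×(3.95)^0.46 = 1080 K; P₂ = P₁(V₁/V₂)^n = 1590 kPa.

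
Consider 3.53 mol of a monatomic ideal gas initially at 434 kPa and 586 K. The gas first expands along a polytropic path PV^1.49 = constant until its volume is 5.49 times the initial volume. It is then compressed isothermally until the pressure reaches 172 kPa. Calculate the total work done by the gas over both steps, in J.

V₁ = nRT₁/P₁ = 3.53×8.314×586/434 = 39.6 L.
Step 1 — Polytropic n=1.49: T₂ = T₁(V₁/V₂)^(n−1) = 586×(0.182)^0.49 = 254 K; P₂ = P₁(V₁/V₂)^n = 34.3 kPa.
W = (P₁V₁−P₂V₂)/(n−1) = (434×39.6−34.3×218)/0.49 = 19900 J.
ΔU = nCvΔT = 3.53×12.5×(254−586) = -14600 J.
Q = ΔU + W = 5260 J.
State after step 1: P = 34.3 kPa, V = 218 L, T = 254 K.
Step 2 — Isothermal: T stays 254 K; PV = const ⇒ V₂ = 43.4 L, P₂ = 172 kPa.
ΔU = 0 (ideal gas, T constant).
W = nRT ln(V₂/V₁) = 3.53×8.314×254×ln(0.200) = -12000 J.
Q = ΔU + W = -12000 J.
Net over both steps: W = 7830 J, Q = -6770 J, ΔU = -14600 J.

7830 J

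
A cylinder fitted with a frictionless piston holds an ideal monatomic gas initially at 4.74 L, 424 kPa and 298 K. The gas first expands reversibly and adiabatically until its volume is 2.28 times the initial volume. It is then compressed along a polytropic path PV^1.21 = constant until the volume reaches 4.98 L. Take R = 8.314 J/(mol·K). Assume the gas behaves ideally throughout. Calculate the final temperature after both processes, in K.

202 K

n = P₁V₁/(RT₁) = 424×4.74/(8.314×298) = 0.811 mol.
Step 1 — Adiabatic: TV^(γ−1) = const ⇒ T₂ = 298×(0.439)^0.667 = 172 K; PV^γ = const ⇒ P₂ = 107 kPa.
ΔU = nCvΔT = 0.811×12.5×(172−298) = -1270 J.
Q = 0 for an adiabatic process, so W = −ΔU = 1270 J.
State after step 1: P = 107 kPa, V = 10.8 L, T = 172 K.
Step 2 — Polytropic n=1.21: T₂ = T₁(V₁/V₂)^(n−1) = 172×(2.17)^0.21 = 202 K; P₂ = P₁(V₁/V₂)^n = 274 kPa.
W = (P₁V₁−P₂V₂)/(n−1) = (107×10.8−274×4.98)/0.21 = -976 J.
ΔU = nCvΔT = 0.811×12.5×(202−172) = 307 J.
Q = ΔU + W = -669 J.
Net over both steps: W = 298 J, Q = -669 J, ΔU = -967 J.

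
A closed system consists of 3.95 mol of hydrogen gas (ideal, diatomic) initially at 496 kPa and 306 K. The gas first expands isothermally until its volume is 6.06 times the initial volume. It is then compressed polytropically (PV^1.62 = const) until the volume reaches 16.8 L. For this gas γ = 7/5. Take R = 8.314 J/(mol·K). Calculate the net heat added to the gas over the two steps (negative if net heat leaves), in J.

39800 J

V₁ = nRT₁/P₁ = 3.95×8.314×306/496 = 20.3 L.
Step 1 — Isothermal: T stays 306 K; PV = const ⇒ V₂ = 123 L, P₂ = 81.8 kPa.
ΔU = 0 (ideal gas, T constant).
W = nRT ln(V₂/V₁) = 3.95×8.314×306×ln(6.06) = 18100 J.
Q = ΔU + W = 18100 J.
State after step 1: P = 81.8 kPa, V = 123 L, T = 306 K.
Step 2 — Polytropic n=1.62: T₂ = T₁(V₁/V₂)^(n−1) = 306×(7.31)^0.62 = 1050 K; P₂ = P₁(V₁/V₂)^n = 2050 kPa.
W = (P₁V₁−P₂V₂)/(n−1) = (81.8×123−2050×16.8)/0.62 = -39400 J.
ΔU = nCvΔT = 3.95×20.8×(1050−306) = 61100 J.
Q = ΔU + W = 21700 J.
Net over both steps: W = -21300 J, Q = 39800 J, ΔU = 61100 J.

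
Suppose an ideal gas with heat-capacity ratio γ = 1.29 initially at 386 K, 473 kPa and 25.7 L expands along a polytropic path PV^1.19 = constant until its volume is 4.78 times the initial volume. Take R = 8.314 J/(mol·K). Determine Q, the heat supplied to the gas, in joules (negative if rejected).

n = P₁V₁/(RT₁) = 473×25.7/(8.314×386) = 3.79 mol.
Polytropic n=1.19: T₂ = T₁(V₁/V₂)^(n−1) = 386×(0.209)^0.19 = 287 K; P₂ = P₁(V₁/V₂)^n = 73.5 kPa.
W = (P₁V₁−P₂V₂)/(n−1) = (473×25.7−73.5×123)/0.19 = 16500 J.
ΔU = nCvΔT = 3.79×28.7×(287−386) = -10800 J.
Q = ΔU + W = 5670 J.

5670 J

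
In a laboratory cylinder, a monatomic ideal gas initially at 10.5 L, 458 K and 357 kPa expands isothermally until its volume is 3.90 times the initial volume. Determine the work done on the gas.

n = P₁V₁/(RT₁) = 357×10.5/(8.314×458) = 0.984 mol.
Isothermal: T stays 458 K; PV = const ⇒ V₂ = 40.9 L, P₂ = 91.5 kPa.
W = nRT ln(V₂/V₁) = 0.984×8.314×458×ln(3.90) = 5100 J.
Work done on the gas = −W_by = -5100 J.

-5100 J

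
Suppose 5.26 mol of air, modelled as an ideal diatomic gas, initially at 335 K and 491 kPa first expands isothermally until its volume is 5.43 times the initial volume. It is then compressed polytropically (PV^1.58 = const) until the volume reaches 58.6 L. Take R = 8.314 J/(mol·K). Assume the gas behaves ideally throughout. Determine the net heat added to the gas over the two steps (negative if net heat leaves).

V₁ = nRT₁/P₁ = 5.26×8.314×335/491 = 29.8 L.
Step 1 — Isothermal: T stays 335 K; PV = const ⇒ V₂ = 162 L, P₂ = 90.4 kPa.
ΔU = 0 (ideal gas, T constant).
W = nRT ln(V₂/V₁) = 5.26×8.314×335×ln(5.43) = 24800 J.
Q = ΔU + W = 24800 J.
State after step 1: P = 90.4 kPa, V = 162 L, T = 335 K.
Step 2 — Polytropic n=1.58: T₂ = T₁(V₁/V₂)^(n−1) = 335×(2.76)^0.58 = 604 K; P₂ = P₁(V₁/V₂)^n = 451 kPa.
W = (P₁V₁−P₂V₂)/(n−1) = (90.4×162−451×58.6)/0.58 = -20300 J.
ΔU = nCvΔT = 5.26×20.8×(604−335) = 29400 J.
Q = ΔU + W = 9140 J.
Net over both steps: W = 4490 J, Q = 33900 J, ΔU = 29400 J.

33900 J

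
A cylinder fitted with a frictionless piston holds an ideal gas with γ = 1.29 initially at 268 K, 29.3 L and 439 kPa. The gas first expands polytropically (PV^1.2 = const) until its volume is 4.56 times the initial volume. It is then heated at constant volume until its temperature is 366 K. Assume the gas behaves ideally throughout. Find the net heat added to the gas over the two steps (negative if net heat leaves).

33100 J

n = P₁V₁/(RT₁) = 439×29.3/(8.314×268) = 5.77 mol.
Step 1 — Polytropic n=1.2: T₂ = T₁(V₁/V₂)^(n−1) = 268×(0.219)^0.20 = 198 K; P₂ = P₁(V₁/V₂)^n = 71.1 kPa.
W = (P₁V₁−P₂V₂)/(n−1) = (439×29.3−71.1×134)/0.20 = 16800 J.
ΔU = nCvΔT = 5.77×28.7×(198−268) = -11600 J.
Q = ΔU + W = 5220 J.
State after step 1: P = 71.1 kPa, V = 134 L, T = 198 K.
Step 2 — Isochoric: V stays 134 L; P/T = const ⇒ T₂ = 366 K, P₂ = 131 kPa.
W = 0 (no volume change).
ΔU = nCvΔT = 5.77×28.7×(366−198) = 27800 J.
Q = ΔU = 27800 J.
Net over both steps: W = 16800 J, Q = 33100 J, ΔU = 16200 J.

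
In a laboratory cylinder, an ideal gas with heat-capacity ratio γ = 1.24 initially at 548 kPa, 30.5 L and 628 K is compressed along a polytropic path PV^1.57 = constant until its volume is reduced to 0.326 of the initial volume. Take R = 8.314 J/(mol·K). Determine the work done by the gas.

n = P₁V₁/(RT₁) = 548×30.5/(8.314×628) = 3.20 mol.
Polytropic n=1.57: T₂ = T₁(V₁/V₂)^(n−1) = 628×(3.07)^0.57 = 1190 K; P₂ = P₁(V₁/V₂)^n = 3180 kPa.
W = (P₁V₁−P₂V₂)/(n−1) = (548×30.5−3180×9.94)/0.57 = -26200 J.

-26200 J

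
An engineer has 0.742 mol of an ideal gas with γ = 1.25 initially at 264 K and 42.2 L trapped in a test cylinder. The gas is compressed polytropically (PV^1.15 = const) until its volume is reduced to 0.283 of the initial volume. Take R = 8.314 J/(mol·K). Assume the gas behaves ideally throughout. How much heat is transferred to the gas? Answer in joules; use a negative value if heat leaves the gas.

P₁ = nRT₁/V₁ = 0.742×8.314×264/42.2 = 38.6 kPa.
Polytropic n=1.15: T₂ = T₁(V₁/V₂)^(n−1) = 264×(3.53)^0.15 = 319 K; P₂ = P₁(V₁/V₂)^n = 165 kPa.
W = (P₁V₁−P₂V₂)/(n−1) = (38.6×42.2−165×11.9)/0.15 = -2260 J.
ΔU = nCvΔT = 0.742×33.3×(319−264) = 1360 J.
Q = ΔU + W = -905 J.

-905 J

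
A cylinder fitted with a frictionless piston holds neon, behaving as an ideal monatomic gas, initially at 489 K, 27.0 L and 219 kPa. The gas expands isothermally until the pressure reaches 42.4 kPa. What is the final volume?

139 L

Isothermal: T stays 489 K; PV = const ⇒ V₂ = 139 L, P₂ = 42.4 kPa.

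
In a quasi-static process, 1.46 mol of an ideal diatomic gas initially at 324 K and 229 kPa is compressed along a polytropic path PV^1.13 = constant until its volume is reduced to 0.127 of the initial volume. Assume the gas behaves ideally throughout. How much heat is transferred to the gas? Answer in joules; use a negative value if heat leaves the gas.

-6280 J

V₁ = nRT₁/P₁ = 1.46×8.314×324/229 = 17.2 L.
Polytropic n=1.13: T₂ = T₁(V₁/V₂)^(n−1) = 324×(7.87)^0.13 = 424 K; P₂ = P₁(V₁/V₂)^n = 2360 kPa.
W = (P₁V₁−P₂V₂)/(n−1) = (229×17.2−2360×2.18)/0.13 = -9310 J.
ΔU = nCvΔT = 1.46×20.8×(424−324) = 3030 J.
Q = ΔU + W = -6280 J.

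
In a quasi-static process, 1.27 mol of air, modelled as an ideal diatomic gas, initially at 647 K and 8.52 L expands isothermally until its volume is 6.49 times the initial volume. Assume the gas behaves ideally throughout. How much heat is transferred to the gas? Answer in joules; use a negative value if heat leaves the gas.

P₁ = nRT₁/V₁ = 1.27×8.314×647/8.52 = 802 kPa.
Isothermal: T stays 647 K; PV = const ⇒ V₂ = 55.3 L, P₂ = 124 kPa.
ΔU = 0 (ideal gas, T constant).
W = nRT ln(V₂/V₁) = 1.27×8.314×647×ln(6.49) = 12800 J.
Q = ΔU + W = 12800 J.

12800 J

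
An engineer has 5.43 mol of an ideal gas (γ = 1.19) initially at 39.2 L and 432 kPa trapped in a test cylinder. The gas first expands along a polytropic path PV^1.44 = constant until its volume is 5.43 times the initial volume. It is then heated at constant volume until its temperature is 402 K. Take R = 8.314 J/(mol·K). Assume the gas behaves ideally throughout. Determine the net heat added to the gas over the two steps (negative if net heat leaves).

26600 J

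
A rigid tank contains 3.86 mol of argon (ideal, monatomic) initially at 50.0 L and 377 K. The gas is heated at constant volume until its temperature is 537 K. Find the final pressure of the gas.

P₁ = nRT₁/V₁ = 3.86×8.314×377/50.0 = 242 kPa.
Isochoric: V stays 50.0 L; P/T = const ⇒ T₂ = 537 K, P₂ = 345 kPa.

345 kPa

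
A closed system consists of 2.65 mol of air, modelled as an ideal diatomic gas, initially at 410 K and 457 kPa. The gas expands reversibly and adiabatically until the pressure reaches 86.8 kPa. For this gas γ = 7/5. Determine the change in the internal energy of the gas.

V₁ = nRT₁/P₁ = 2.65×8.314×410/457 = 19.8 L.
Adiabatic: T₂/T₁ = (P₂/P₁)^((γ−1)/γ) ⇒ T₂ = 410×(0.190)^0.286 = 255 K; V₂ = 64.7 L.
For an ideal gas ΔU = nCvΔT with Cv = (5/2)R = 20.8 J/(mol·K).
ΔU = 2.65×20.8×(255−410) = -8530 J.

-8530 J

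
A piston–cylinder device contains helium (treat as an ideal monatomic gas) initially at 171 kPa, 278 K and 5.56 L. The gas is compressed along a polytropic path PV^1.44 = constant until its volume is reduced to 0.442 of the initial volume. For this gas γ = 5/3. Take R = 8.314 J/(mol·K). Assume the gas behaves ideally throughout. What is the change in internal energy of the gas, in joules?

n = P₁V₁/(RT₁) = 171×5.56/(8.314×278) = 0.411 mol.
Polytropic n=1.44: T₂ = T₁(V₁/V₂)^(n−1) = 278×(2.26)^0.44 = 398 K; P₂ = P₁(V₁/V₂)^n = 554 kPa.
For an ideal gas ΔU = nCvΔT with Cv = (3/2)R = 12.5 J/(mol·K).
ΔU = 0.411×12.5×(398−278) = 616 J.

616 J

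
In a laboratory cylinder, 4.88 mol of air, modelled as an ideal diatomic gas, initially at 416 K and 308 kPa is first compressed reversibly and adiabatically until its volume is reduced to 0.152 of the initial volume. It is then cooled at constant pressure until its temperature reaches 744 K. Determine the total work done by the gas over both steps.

V₁ = nRT₁/P₁ = 4.88×8.314×416/308 = 54.8 L.
Step 1 — Adiabatic: TV^(γ−1) = const ⇒ T₂ = 416×(6.58)^0.400 = 884 K; PV^γ = const ⇒ P₂ = 4300 kPa.
ΔU = nCvΔT = 4.88×20.8×(884−416) = 47400 J.
Q = 0 for an adiabatic process, so W = −ΔU = -47400 J.
State after step 1: P = 4300 kPa, V = 8.33 L, T = 884 K.
Step 2 — Isobaric: P stays 4300 kPa; V/T = const ⇒ T₂ = 744 K, V₂ = 7.01 L.
W = PΔV = 4300×(7.01−8.33) kPa·L = -5670 J.
ΔU = nCvΔT = 4.88×20.8×(744−884) = -14200 J.
Q = ΔU + W = nCpΔT = -19900 J.
Net over both steps: W = -53100 J, Q = -19900 J, ΔU = 33300 J.

-53100 J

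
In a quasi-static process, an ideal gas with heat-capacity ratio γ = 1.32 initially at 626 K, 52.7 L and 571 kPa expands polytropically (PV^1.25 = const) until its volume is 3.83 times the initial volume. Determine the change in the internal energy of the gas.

n = P₁V₁/(RT₁) = 571×52.7/(8.314×626) = 5.78 mol.
Polytropic n=1.25: T₂ = T₁(V₁/V₂)^(n−1) = 626×(0.261)^0.25 = 447 K; P₂ = P₁(V₁/V₂)^n = 107 kPa.
For an ideal gas ΔU = nCvΔT with Cv = R/(γ−1) = 26.0 J/(mol·K).
ΔU = 5.78×26.0×(447−626) = -26800 J.

-26800 J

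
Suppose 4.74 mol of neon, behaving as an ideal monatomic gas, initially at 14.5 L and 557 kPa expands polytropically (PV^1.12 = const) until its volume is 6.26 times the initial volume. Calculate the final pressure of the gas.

71.4 kPa

T₁ = P₁V₁/(nR) = 557×14.5/(4.74×8.314) = 205 K.
Polytropic n=1.12: T₂ = T₁(V₁/V₂)^(n−1) = 205×(0.160)^0.12 = 164 K; P₂ = P₁(V₁/V₂)^n = 71.4 kPa.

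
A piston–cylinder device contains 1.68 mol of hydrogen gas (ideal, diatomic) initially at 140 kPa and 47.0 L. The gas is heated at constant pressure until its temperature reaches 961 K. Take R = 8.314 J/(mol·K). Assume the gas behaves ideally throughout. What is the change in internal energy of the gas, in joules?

T₁ = P₁V₁/(nR) = 140×47.0/(1.68×8.314) = 471 K.
Isobaric: P stays 140 kPa; V/T = const ⇒ T₂ = 961 K, V₂ = 95.9 L.
For an ideal gas ΔU = nCvΔT with Cv = (5/2)R = 20.8 J/(mol·K).
ΔU = 1.68×20.8×(961−471) = 17100 J.

17100 J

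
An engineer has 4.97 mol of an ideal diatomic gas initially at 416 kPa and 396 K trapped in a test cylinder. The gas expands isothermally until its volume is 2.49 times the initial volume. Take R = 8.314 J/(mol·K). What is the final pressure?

167 kPa

V₁ = nRT₁/P₁ = 4.97×8.314×396/416 = 39.3 L.
Isothermal: T stays 396 K; PV = const ⇒ V₂ = 97.9 L, P₂ = 167 kPa.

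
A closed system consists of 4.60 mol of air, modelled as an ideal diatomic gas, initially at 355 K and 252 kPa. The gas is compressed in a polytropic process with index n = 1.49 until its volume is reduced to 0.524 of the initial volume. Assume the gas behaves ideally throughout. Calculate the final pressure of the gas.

660 kPa

V₁ = nRT₁/P₁ = 4.60×8.314×355/252 = 53.9 L.
Polytropic n=1.49: T₂ = T₁(V₁/V₂)^(n−1) = 355×(1.91)^0.49 = 487 K; P₂ = P₁(V₁/V₂)^n = 660 kPa.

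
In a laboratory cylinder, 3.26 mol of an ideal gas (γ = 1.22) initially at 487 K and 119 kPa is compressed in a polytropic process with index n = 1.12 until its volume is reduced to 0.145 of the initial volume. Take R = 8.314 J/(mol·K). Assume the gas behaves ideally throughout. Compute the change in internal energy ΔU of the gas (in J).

V₁ = nRT₁/P₁ = 3.26×8.314×487/119 = 111 L.
Polytropic n=1.12: T₂ = T₁(V₁/V₂)^(n−1) = 487×(6.90)^0.12 = 614 K; P₂ = P₁(V₁/V₂)^n = 1030 kPa.
For an ideal gas ΔU = nCvΔT with Cv = R/(γ−1) = 37.8 J/(mol·K).
ΔU = 3.26×37.8×(614−487) = 15600 J.

15600 J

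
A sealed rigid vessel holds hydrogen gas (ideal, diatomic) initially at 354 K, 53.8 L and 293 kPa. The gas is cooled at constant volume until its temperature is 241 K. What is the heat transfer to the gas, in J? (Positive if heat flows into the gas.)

-12600 J

n = P₁V₁/(RT₁) = 293×53.8/(8.314×354) = 5.36 mol.
Isochoric: V stays 53.8 L; P/T = const ⇒ T₂ = 241 K, P₂ = 199 kPa.
W = 0 (no volume change).
ΔU = nCvΔT = 5.36×20.8×(241−354) = -12600 J.
Q = ΔU = -12600 J.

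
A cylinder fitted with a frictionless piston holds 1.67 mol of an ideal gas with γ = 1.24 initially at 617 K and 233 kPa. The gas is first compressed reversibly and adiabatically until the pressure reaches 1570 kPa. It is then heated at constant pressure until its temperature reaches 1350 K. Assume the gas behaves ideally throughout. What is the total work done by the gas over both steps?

V₁ = nRT₁/P₁ = 1.67×8.314×617/233 = 36.8 L.
Step 1 — Adiabatic: T₂/T₁ = (P₂/P₁)^((γ−1)/γ) ⇒ T₂ = 617×(6.74)^0.194 = 893 K; V₂ = 7.89 L.
ΔU = nCvΔT = 1.67×34.6×(893−617) = 15900 J.
Q = 0 for an adiabatic process, so W = −ΔU = -15900 J.
State after step 1: P = 1570 kPa, V = 7.89 L, T = 893 K.
Step 2 — Isobaric: P stays 1570 kPa; V/T = const ⇒ T₂ = 1350 K, V₂ = 11.9 L.
W = PΔV = 1570×(11.9−7.89) kPa·L = 6350 J.
ΔU = nCvΔT = 1.67×34.6×(1350−893) = 26500 J.
Q = ΔU + W = nCpΔT = 32800 J.
Net over both steps: W = -9590 J, Q = 32800 J, ΔU = 42400 J.

-9590 J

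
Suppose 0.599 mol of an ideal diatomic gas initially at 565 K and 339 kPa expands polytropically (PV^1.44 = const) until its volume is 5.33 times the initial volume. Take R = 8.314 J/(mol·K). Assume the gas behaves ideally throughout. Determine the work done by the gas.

3330 J

V₁ = nRT₁/P₁ = 0.599×8.314×565/339 = 8.30 L.
Polytropic n=1.44: T₂ = T₁(V₁/V₂)^(n−1) = 565×(0.188)^0.44 = 271 K; P₂ = P₁(V₁/V₂)^n = 30.5 kPa.
W = (P₁V₁−P₂V₂)/(n−1) = (339×8.30−30.5×44.2)/0.44 = 3330 J.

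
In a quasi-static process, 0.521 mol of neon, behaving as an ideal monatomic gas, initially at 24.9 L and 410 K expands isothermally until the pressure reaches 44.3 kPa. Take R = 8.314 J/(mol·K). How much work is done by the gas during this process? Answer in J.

P₁ = nRT₁/V₁ = 0.521×8.314×410/24.9 = 71.3 kPa.
Isothermal: T stays 410 K; PV = const ⇒ V₂ = 40.1 L, P₂ = 44.3 kPa.
W = nRT ln(V₂/V₁) = 0.521×8.314×410×ln(1.61) = 846 J.

846 J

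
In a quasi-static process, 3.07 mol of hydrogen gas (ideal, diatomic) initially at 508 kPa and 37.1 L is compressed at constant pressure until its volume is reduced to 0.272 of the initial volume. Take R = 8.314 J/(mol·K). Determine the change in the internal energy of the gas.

-34300 J

T₁ = P₁V₁/(nR) = 508×37.1/(3.07×8.314) = 738 K.
Isobaric: P stays 508 kPa; V/T = const ⇒ T₂ = 201 K, V₂ = 10.1 L.
For an ideal gas ΔU = nCvΔT with Cv = (5/2)R = 20.8 J/(mol·K).
ΔU = 3.07×20.8×(201−738) = -34300 J.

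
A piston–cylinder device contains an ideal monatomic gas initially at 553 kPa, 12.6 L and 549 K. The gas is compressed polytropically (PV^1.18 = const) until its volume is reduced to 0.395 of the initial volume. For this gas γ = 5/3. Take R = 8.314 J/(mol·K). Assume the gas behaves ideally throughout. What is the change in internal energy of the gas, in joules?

n = P₁V₁/(RT₁) = 553×12.6/(8.314×549) = 1.53 mol.
Polytropic n=1.18: T₂ = T₁(V₁/V₂)^(n−1) = 549×(2.53)^0.18 = 649 K; P₂ = P₁(V₁/V₂)^n = 1650 kPa.
For an ideal gas ΔU = nCvΔT with Cv = (3/2)R = 12.5 J/(mol·K).
ΔU = 1.53×12.5×(649−549) = 1900 J.

1900 J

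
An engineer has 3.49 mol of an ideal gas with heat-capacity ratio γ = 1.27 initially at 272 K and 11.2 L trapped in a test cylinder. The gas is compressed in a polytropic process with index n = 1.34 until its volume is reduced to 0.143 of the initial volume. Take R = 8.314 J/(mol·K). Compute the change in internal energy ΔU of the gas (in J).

27400 J

P₁ = nRT₁/V₁ = 3.49×8.314×272/11.2 = 705 kPa.
Polytropic n=1.34: T₂ = T₁(V₁/V₂)^(n−1) = 272×(6.99)^0.34 = 527 K; P₂ = P₁(V₁/V₂)^n = 9550 kPa.
For an ideal gas ΔU = nCvΔT with Cv = R/(γ−1) = 30.8 J/(mol·K).
ΔU = 3.49×30.8×(527−272) = 27400 J.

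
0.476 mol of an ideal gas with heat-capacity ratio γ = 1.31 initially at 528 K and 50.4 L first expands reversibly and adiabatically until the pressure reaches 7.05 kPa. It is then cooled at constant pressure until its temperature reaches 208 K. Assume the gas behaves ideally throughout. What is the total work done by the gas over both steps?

1760 J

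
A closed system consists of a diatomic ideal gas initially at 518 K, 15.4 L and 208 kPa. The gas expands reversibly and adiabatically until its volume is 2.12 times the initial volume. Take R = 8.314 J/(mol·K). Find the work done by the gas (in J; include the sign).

2080 J

n = P₁V₁/(RT₁) = 208×15.4/(8.314×518) = 0.744 mol.
Adiabatic: TV^(γ−1) = const ⇒ T₂ = 518×(0.472)^0.400 = 384 K; PV^γ = const ⇒ P₂ = 72.6 kPa.
ΔU = nCvΔT = 0.744×20.8×(384−518) = -2080 J.
Q = 0 for an adiabatic process, so W = −ΔU = 2080 J.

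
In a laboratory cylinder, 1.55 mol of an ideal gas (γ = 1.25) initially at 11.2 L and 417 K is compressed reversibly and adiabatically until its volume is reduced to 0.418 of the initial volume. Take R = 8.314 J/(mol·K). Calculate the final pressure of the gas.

1430 kPa

P₁ = nRT₁/V₁ = 1.55×8.314×417/11.2 = 480 kPa.
Adiabatic: TV^(γ−1) = const ⇒ T₂ = 417×(2.39)^0.250 = 519 K; PV^γ = const ⇒ P₂ = 1430 kPa.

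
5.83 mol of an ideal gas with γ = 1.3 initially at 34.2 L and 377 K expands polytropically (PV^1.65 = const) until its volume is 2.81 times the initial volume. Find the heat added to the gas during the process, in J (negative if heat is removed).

-16000 J

P₁ = nRT₁/V₁ = 5.83×8.314×377/34.2 = 534 kPa.
Polytropic n=1.65: T₂ = T₁(V₁/V₂)^(n−1) = 377×(0.356)^0.65 = 193 K; P₂ = P₁(V₁/V₂)^n = 97.1 kPa.
W = (P₁V₁−P₂V₂)/(n−1) = (534×34.2−97.1×96.1)/0.65 = 13700 J.
ΔU = nCvΔT = 5.83×27.7×(193−377) = -29800 J.
Q = ΔU + W = -16000 J.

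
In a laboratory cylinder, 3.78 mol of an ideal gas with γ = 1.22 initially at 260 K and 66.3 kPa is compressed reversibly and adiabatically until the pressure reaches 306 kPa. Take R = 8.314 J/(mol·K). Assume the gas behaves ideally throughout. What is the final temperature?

V₁ = nRT₁/P₁ = 3.78×8.314×260/66.3 = 123 L.
Adiabatic: T₂/T₁ = (P₂/P₁)^((γ−1)/γ) ⇒ T₂ = 260×(4.62)^0.180 = 343 K; V₂ = 35.2 L.

343 K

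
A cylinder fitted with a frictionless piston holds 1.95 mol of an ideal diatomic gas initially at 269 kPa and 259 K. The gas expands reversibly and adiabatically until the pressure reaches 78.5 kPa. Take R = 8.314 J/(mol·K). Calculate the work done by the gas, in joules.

3110 J

V₁ = nRT₁/P₁ = 1.95×8.314×259/269 = 15.6 L.
Adiabatic: T₂/T₁ = (P₂/P₁)^((γ−1)/γ) ⇒ T₂ = 259×(0.292)^0.286 = 182 K; V₂ = 37.6 L.
ΔU = nCvΔT = 1.95×20.8×(182−259) = -3110 J.
Q = 0 for an adiabatic process, so W = −ΔU = 3110 J.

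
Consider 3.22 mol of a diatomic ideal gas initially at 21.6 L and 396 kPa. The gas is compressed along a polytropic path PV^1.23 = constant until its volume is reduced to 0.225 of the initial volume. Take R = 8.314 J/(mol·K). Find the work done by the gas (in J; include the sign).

-15200 J

T₁ = P₁V₁/(nR) = 396×21.6/(3.22×8.314) = 320 K.
Polytropic n=1.23: T₂ = T₁(V₁/V₂)^(n−1) = 320×(4.44)^0.23 = 450 K; P₂ = P₁(V₁/V₂)^n = 2480 kPa.
W = (P₁V₁−P₂V₂)/(n−1) = (396×21.6−2480×4.86)/0.23 = -15200 J.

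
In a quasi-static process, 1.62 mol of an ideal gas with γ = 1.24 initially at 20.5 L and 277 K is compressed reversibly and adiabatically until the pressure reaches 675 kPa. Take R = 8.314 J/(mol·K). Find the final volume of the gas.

7.12 L

P₁ = nRT₁/V₁ = 1.62×8.314×277/20.5 = 182 kPa.
Adiabatic: T₂/T₁ = (P₂/P₁)^((γ−1)/γ) ⇒ T₂ = 277×(3.71)^0.194 = 357 K; V₂ = 7.12 L.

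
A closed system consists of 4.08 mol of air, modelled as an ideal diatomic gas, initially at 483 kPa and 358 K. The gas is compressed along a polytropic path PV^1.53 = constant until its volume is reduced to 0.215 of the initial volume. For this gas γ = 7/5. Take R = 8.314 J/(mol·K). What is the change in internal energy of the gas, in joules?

V₁ = nRT₁/P₁ = 4.08×8.314×358/483 = 25.1 L.
Polytropic n=1.53: T₂ = T₁(V₁/V₂)^(n−1) = 358×(4.65)^0.53 = 809 K; P₂ = P₁(V₁/V₂)^n = 5070 kPa.
For an ideal gas ΔU = nCvΔT with Cv = (5/2)R = 20.8 J/(mol·K).
ΔU = 4.08×20.8×(809−358) = 38200 J.

38200 J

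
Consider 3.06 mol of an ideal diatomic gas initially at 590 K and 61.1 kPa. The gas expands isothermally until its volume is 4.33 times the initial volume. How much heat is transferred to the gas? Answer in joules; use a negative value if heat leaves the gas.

22000 J

V₁ = nRT₁/P₁ = 3.06×8.314×590/61.1 = 246 L.
Isothermal: T stays 590 K; PV = const ⇒ V₂ = 1060 L, P₂ = 14.1 kPa.
ΔU = 0 (ideal gas, T constant).
W = nRT ln(V₂/V₁) = 3.06×8.314×590×ln(4.33) = 22000 J.
Q = ΔU + W = 22000 J.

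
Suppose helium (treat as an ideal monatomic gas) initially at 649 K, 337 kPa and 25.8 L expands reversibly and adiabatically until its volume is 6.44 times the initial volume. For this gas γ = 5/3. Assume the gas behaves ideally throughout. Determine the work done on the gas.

n = P₁V₁/(RT₁) = 337×25.8/(8.314×649) = 1.61 mol.
Adiabatic: TV^(γ−1) = const ⇒ T₂ = 649×(0.155)^0.667 = 187 K; PV^γ = const ⇒ P₂ = 15.1 kPa.
ΔU = nCvΔT = 1.61×12.5×(187−649) = -9270 J.
Q = 0 for an adiabatic process, so W = −ΔU = 9270 J.
Work done on the gas = −W_by = -9270 J.

-9270 J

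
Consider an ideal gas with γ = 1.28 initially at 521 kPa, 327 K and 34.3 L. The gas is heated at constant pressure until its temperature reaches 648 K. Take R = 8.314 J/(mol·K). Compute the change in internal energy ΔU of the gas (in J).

n = P₁V₁/(RT₁) = 521×34.3/(8.314×327) = 6.57 mol.
Isobaric: P stays 521 kPa; V/T = const ⇒ T₂ = 648 K, V₂ = 68.0 L.
For an ideal gas ΔU = nCvΔT with Cv = R/(γ−1) = 29.7 J/(mol·K).
ΔU = 6.57×29.7×(648−327) = 62700 J.

62700 J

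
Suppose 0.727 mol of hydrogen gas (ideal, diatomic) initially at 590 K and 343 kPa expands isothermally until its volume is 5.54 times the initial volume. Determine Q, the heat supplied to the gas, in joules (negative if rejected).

V₁ = nRT₁/P₁ = 0.727×8.314×590/343 = 10.4 L.
Isothermal: T stays 590 K; PV = const ⇒ V₂ = 57.6 L, P₂ = 61.9 kPa.
ΔU = 0 (ideal gas, T constant).
W = nRT ln(V₂/V₁) = 0.727×8.314×590×ln(5.54) = 6110 J.
Q = ΔU + W = 6110 J.

6110 J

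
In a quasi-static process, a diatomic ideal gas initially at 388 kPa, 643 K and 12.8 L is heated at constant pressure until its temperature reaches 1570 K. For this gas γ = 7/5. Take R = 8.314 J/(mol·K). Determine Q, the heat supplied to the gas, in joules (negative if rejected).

25100 J

n = P₁V₁/(RT₁) = 388×12.8/(8.314×643) = 0.929 mol.
Isobaric: P stays 388 kPa; V/T = const ⇒ T₂ = 1570 K, V₂ = 31.3 L.
W = PΔV = 388×(31.3−12.8) kPa·L = 7160 J.
ΔU = nCvΔT = 0.929×20.8×(1570−643) = 17900 J.
Q = ΔU + W = nCpΔT = 25100 J.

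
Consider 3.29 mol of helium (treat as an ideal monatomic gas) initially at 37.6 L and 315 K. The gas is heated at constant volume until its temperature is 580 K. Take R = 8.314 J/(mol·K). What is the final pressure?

422 kPa

P₁ = nRT₁/V₁ = 3.29×8.314×315/37.6 = 229 kPa.
Isochoric: V stays 37.6 L; P/T = const ⇒ T₂ = 580 K, P₂ = 422 kPa.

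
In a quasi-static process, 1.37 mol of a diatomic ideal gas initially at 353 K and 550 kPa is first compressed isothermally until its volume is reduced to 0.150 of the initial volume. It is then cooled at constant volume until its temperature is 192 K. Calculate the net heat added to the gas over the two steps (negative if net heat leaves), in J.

-12200 J

V₁ = nRT₁/P₁ = 1.37×8.314×353/550 = 7.31 L.
Step 1 — Isothermal: T stays 353 K; PV = const ⇒ V₂ = 1.10 L, P₂ = 3670 kPa.
ΔU = 0 (ideal gas, T constant).
W = nRT ln(V₂/V₁) = 1.37×8.314×353×ln(0.150) = -7630 J.
Q = ΔU + W = -7630 J.
State after step 1: P = 3670 kPa, V = 1.10 L, T = 353 K.
Step 2 — Isochoric: V stays 1.10 L; P/T = const ⇒ T₂ = 192 K, P₂ = 1990 kPa.
W = 0 (no volume change).
ΔU = nCvΔT = 1.37×20.8×(192−353) = -4580 J.
Q = ΔU = -4580 J.
Net over both steps: W = -7630 J, Q = -12200 J, ΔU = -4580 J.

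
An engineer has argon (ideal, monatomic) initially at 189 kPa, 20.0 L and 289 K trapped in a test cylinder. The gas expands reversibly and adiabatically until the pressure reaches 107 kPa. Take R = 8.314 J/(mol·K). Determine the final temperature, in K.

Adiabatic: T₂/T₁ = (P₂/P₁)^((γ−1)/γ) ⇒ T₂ = 289×(0.566)^0.400 = 230 K; V₂ = 28.1 L.

230 K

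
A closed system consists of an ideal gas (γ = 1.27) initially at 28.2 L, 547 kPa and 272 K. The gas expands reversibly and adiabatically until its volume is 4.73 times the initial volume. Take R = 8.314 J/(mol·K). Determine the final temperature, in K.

Adiabatic: TV^(γ−1) = const ⇒ T₂ = 272×(0.211)^0.270 = 179 K; PV^γ = const ⇒ P₂ = 76.0 kPa.

179 K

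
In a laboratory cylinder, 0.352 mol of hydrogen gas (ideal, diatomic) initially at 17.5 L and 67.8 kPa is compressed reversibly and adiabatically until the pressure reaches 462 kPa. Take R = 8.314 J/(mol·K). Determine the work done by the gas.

T₁ = P₁V₁/(nR) = 67.8×17.5/(0.352×8.314) = 405 K.
Adiabatic: T₂/T₁ = (P₂/P₁)^((γ−1)/γ) ⇒ T₂ = 405×(6.81)^0.286 = 702 K; V₂ = 4.44 L.
ΔU = nCvΔT = 0.352×20.8×(702−405) = 2170 J.
Q = 0 for an adiabatic process, so W = −ΔU = -2170 J.

-2170 J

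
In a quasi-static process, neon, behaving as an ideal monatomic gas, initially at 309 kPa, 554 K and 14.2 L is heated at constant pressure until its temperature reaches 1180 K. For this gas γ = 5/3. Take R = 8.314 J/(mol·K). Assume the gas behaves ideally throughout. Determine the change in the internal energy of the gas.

n = P₁V₁/(RT₁) = 309×14.2/(8.314×554) = 0.953 mol.
Isobaric: P stays 309 kPa; V/T = const ⇒ T₂ = 1180 K, V₂ = 30.2 L.
For an ideal gas ΔU = nCvΔT with Cv = (3/2)R = 12.5 J/(mol·K).
ΔU = 0.953×12.5×(1180−554) = 7440 J.

7440 J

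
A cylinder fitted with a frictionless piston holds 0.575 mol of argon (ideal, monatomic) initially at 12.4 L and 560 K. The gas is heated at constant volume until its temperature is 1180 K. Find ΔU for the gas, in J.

4450 J

P₁ = nRT₁/V₁ = 0.575×8.314×560/12.4 = 216 kPa.
Isochoric: V stays 12.4 L; P/T = const ⇒ T₂ = 1180 K, P₂ = 455 kPa.
For an ideal gas ΔU = nCvΔT with Cv = (3/2)R = 12.5 J/(mol·K).
ΔU = 0.575×12.5×(1180−560) = 4450 J.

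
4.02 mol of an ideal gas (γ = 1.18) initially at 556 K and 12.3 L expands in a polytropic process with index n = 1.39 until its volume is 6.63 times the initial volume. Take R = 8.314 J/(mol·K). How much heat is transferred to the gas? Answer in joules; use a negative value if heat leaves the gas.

P₁ = nRT₁/V₁ = 4.02×8.314×556/12.3 = 1510 kPa.
Polytropic n=1.39: T₂ = T₁(V₁/V₂)^(n−1) = 556×(0.151)^0.39 = 266 K; P₂ = P₁(V₁/V₂)^n = 109 kPa.
W = (P₁V₁−P₂V₂)/(n−1) = (1510×12.3−109×81.5)/0.39 = 24900 J.
ΔU = nCvΔT = 4.02×46.2×(266−556) = -53900 J.
Q = ΔU + W = -29000 J.

-29000 J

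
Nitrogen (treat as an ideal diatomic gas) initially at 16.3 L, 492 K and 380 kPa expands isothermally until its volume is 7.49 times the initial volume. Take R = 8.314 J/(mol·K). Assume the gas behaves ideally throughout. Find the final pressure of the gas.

Isothermal: T stays 492 K; PV = const ⇒ V₂ = 122 L, P₂ = 50.7 kPa.

50.7 kPa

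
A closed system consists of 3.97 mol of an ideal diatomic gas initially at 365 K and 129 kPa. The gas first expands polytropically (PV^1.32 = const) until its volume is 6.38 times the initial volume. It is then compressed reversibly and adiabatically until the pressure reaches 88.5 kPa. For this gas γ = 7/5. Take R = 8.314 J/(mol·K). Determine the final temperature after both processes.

V₁ = nRT₁/P₁ = 3.97×8.314×365/129 = 93.4 L.
Step 1 — Polytropic n=1.32: T₂ = T₁(V₁/V₂)^(n−1) = 365×(0.157)^0.32 = 202 K; P₂ = P₁(V₁/V₂)^n = 11.2 kPa.
W = (P₁V₁−P₂V₂)/(n−1) = (129×93.4−11.2×596)/0.32 = 16800 J.
ΔU = nCvΔT = 3.97×20.8×(202−365) = -13500 J.
Q = ΔU + W = 3370 J.
State after step 1: P = 11.2 kPa, V = 596 L, T = 202 K.
Step 2 — Adiabatic: T₂/T₁ = (P₂/P₁)^((γ−1)/γ) ⇒ T₂ = 202×(7.92)^0.286 = 364 K; V₂ = 136 L.
ΔU = nCvΔT = 3.97×20.8×(364−202) = 13400 J.
Q = 0 for an adiabatic process, so W = −ΔU = -13400 J.
Net over both steps: W = 3420 J, Q = 3370 J, ΔU = -53.1 J.

364 K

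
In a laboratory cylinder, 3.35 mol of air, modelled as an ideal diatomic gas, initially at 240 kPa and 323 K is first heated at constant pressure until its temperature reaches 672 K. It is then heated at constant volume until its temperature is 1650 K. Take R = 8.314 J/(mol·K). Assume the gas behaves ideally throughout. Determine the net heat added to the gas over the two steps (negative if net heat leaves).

102000 J

V₁ = nRT₁/P₁ = 3.35×8.314×323/240 = 37.5 L.
Step 1 — Isobaric: P stays 240 kPa; V/T = const ⇒ T₂ = 672 K, V₂ = 78.0 L.
W = PΔV = 240×(78.0−37.5) kPa·L = 9720 J.
ΔU = nCvΔT = 3.35×20.8×(672−323) = 24300 J.
Q = ΔU + W = nCpΔT = 34000 J.
State after step 1: P = 240 kPa, V = 78.0 L, T = 672 K.
Step 2 — Isochoric: V stays 78.0 L; P/T = const ⇒ T₂ = 1650 K, P₂ = 589 kPa.
W = 0 (no volume change).
ΔU = nCvΔT = 3.35×20.8×(1650−672) = 68100 J.
Q = ΔU = 68100 J.
Net over both steps: W = 9720 J, Q = 102000 J, ΔU = 92400 J.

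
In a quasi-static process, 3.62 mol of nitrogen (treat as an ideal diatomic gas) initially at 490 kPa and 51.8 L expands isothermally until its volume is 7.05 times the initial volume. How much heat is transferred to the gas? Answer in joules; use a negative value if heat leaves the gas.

T₁ = P₁V₁/(nR) = 490×51.8/(3.62×8.314) = 843 K.
Isothermal: T stays 843 K; PV = const ⇒ V₂ = 365 L, P₂ = 69.5 kPa.
ΔU = 0 (ideal gas, T constant).
W = nRT ln(V₂/V₁) = 3.62×8.314×843×ln(7.05) = 49600 J.
Q = ΔU + W = 49600 J.

49600 J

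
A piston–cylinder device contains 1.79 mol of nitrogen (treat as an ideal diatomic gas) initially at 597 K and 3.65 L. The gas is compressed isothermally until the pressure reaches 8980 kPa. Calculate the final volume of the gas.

P₁ = nRT₁/V₁ = 1.79×8.314×597/3.65 = 2430 kPa.
Isothermal: T stays 597 K; PV = const ⇒ V₂ = 0.989 L, P₂ = 8980 kPa.

0.989 L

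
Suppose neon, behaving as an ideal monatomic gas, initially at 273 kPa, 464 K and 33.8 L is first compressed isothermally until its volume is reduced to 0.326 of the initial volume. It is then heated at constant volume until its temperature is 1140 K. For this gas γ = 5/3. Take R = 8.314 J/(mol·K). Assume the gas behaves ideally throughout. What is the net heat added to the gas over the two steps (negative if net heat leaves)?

9820 J

n = P₁V₁/(RT₁) = 273×33.8/(8.314×464) = 2.39 mol.
Step 1 — Isothermal: T stays 464 K; PV = const ⇒ V₂ = 11.0 L, P₂ = 837 kPa.
ΔU = 0 (ideal gas, T constant).
W = nRT ln(V₂/V₁) = 2.39×8.314×464×ln(0.326) = -10300 J.
Q = ΔU + W = -10300 J.
State after step 1: P = 837 kPa, V = 11.0 L, T = 464 K.
Step 2 — Isochoric: V stays 11.0 L; P/T = const ⇒ T₂ = 1140 K, P₂ = 2060 kPa.
W = 0 (no volume change).
ΔU = nCvΔT = 2.39×12.5×(1140−464) = 20200 J.
Q = ΔU = 20200 J.
Net over both steps: W = -10300 J, Q = 9820 J, ΔU = 20200 J.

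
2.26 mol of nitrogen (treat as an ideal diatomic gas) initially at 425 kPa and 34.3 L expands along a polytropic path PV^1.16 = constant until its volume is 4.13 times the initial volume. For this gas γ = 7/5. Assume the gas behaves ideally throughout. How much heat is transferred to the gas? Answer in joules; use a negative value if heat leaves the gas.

11100 J

T₁ = P₁V₁/(nR) = 425×34.3/(2.26×8.314) = 776 K.
Polytropic n=1.16: T₂ = T₁(V₁/V₂)^(n−1) = 776×(0.242)^0.16 = 618 K; P₂ = P₁(V₁/V₂)^n = 82.0 kPa.
W = (P₁V₁−P₂V₂)/(n−1) = (425×34.3−82.0×142)/0.16 = 18500 J.
ΔU = nCvΔT = 2.26×20.8×(618−776) = -7400 J.
Q = ΔU + W = 11100 J.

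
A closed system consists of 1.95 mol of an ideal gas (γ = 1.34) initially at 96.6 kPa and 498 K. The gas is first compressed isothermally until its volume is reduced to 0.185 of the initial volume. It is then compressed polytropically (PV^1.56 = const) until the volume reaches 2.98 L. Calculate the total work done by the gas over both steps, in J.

-35500 J

V₁ = nRT₁/P₁ = 1.95×8.314×498/96.6 = 83.6 L.
Step 1 — Isothermal: T stays 498 K; PV = const ⇒ V₂ = 15.5 L, P₂ = 522 kPa.
ΔU = 0 (ideal gas, T constant).
W = nRT ln(V₂/V₁) = 1.95×8.314×498×ln(0.185) = -13600 J.
Q = ΔU + W = -13600 J.
State after step 1: P = 522 kPa, V = 15.5 L, T = 498 K.
Step 2 — Polytropic n=1.56: T₂ = T₁(V₁/V₂)^(n−1) = 498×(5.19)^0.56 = 1250 K; P₂ = P₁(V₁/V₂)^n = 6810 kPa.
W = (P₁V₁−P₂V₂)/(n−1) = (522×15.5−6810×2.98)/0.56 = -21800 J.
ΔU = nCvΔT = 1.95×24.5×(1250−498) = 36000 J.
Q = ΔU + W = 14100 J.
Net over both steps: W = -35500 J, Q = 504 J, ΔU = 36000 J.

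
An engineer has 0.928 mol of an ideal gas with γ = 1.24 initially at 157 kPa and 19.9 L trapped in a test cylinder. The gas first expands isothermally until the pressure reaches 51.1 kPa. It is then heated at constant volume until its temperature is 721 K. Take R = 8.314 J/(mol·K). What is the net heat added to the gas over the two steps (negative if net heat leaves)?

T₁ = P₁V₁/(nR) = 157×19.9/(0.928×8.314) = 405 K.
Step 1 — Isothermal: T stays 405 K; PV = const ⇒ V₂ = 61.1 L, P₂ = 51.1 kPa.
ΔU = 0 (ideal gas, T constant).
W = nRT ln(V₂/V₁) = 0.928×8.314×405×ln(3.07) = 3510 J.
Q = ΔU + W = 3510 J.
State after step 1: P = 51.1 kPa, V = 61.1 L, T = 405 K.
Step 2 — Isochoric: V stays 61.1 L; P/T = const ⇒ T₂ = 721 K, P₂ = 91.0 kPa.
W = 0 (no volume change).
ΔU = nCvΔT = 0.928×34.6×(721−405) = 10200 J.
Q = ΔU = 10200 J.
Net over both steps: W = 3510 J, Q = 13700 J, ΔU = 10200 J.

13700 J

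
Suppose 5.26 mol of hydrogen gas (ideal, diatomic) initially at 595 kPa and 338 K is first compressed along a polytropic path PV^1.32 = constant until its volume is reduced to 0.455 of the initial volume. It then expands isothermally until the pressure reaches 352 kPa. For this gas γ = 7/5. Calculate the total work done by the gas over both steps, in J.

16500 J

V₁ = nRT₁/P₁ = 5.26×8.314×338/595 = 24.8 L.
Step 1 — Polytropic n=1.32: T₂ = T₁(V₁/V₂)^(n−1) = 338×(2.20)^0.32 = 435 K; P₂ = P₁(V₁/V₂)^n = 1680 kPa.
W = (P₁V₁−P₂V₂)/(n−1) = (595×24.8−1680×11.3)/0.32 = -13200 J.
ΔU = nCvΔT = 5.26×20.8×(435−338) = 10600 J.
Q = ΔU + W = -2650 J.
State after step 1: P = 1680 kPa, V = 11.3 L, T = 435 K.
Step 2 — Isothermal: T stays 435 K; PV = const ⇒ V₂ = 54.0 L, P₂ = 352 kPa.
ΔU = 0 (ideal gas, T constant).
W = nRT ln(V₂/V₁) = 5.26×8.314×435×ln(4.78) = 29800 J.
Q = ΔU + W = 29800 J.
Net over both steps: W = 16500 J, Q = 27100 J, ΔU = 10600 J.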